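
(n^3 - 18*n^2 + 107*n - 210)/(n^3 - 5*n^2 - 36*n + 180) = (n - 7)/(n + 6)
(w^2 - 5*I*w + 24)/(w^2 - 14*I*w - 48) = (w + 3*I)/(w - 6*I)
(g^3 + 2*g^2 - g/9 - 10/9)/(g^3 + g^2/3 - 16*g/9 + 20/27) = 3*(g + 1)/(3*g - 2)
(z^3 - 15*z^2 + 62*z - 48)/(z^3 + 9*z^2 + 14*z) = (z^3 - 15*z^2 + 62*z - 48)/(z*(z^2 + 9*z + 14))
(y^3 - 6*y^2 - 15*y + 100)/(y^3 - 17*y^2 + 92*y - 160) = (y^2 - y - 20)/(y^2 - 12*y + 32)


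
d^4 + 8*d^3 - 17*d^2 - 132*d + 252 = (d - 3)*(d - 2)*(d + 6)*(d + 7)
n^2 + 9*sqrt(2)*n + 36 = (n + 3*sqrt(2))*(n + 6*sqrt(2))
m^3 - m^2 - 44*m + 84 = (m - 6)*(m - 2)*(m + 7)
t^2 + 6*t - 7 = (t - 1)*(t + 7)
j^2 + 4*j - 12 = (j - 2)*(j + 6)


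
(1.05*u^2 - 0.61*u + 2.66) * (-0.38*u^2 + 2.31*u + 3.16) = -0.399*u^4 + 2.6573*u^3 + 0.8981*u^2 + 4.217*u + 8.4056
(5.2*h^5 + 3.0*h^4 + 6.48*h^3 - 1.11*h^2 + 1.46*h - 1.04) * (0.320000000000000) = 1.664*h^5 + 0.96*h^4 + 2.0736*h^3 - 0.3552*h^2 + 0.4672*h - 0.3328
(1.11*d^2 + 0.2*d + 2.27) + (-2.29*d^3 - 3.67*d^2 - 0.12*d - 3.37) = -2.29*d^3 - 2.56*d^2 + 0.08*d - 1.1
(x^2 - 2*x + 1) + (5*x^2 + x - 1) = 6*x^2 - x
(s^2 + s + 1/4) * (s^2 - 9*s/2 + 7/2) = s^4 - 7*s^3/2 - 3*s^2/4 + 19*s/8 + 7/8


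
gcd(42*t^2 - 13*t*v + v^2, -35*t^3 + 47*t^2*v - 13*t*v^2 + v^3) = 7*t - v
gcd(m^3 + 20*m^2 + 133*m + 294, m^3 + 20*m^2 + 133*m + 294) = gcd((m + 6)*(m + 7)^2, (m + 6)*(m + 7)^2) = m^3 + 20*m^2 + 133*m + 294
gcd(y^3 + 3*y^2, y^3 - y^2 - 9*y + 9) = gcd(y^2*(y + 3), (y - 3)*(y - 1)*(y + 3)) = y + 3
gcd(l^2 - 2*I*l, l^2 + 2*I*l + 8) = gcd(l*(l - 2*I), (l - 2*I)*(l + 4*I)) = l - 2*I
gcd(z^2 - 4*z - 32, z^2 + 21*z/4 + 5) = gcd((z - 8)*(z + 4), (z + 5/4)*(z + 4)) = z + 4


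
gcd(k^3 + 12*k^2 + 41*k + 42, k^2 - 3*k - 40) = 1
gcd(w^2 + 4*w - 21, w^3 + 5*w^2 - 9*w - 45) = w - 3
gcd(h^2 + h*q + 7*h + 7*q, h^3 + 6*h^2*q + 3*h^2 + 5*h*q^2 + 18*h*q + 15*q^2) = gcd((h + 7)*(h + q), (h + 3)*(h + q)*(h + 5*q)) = h + q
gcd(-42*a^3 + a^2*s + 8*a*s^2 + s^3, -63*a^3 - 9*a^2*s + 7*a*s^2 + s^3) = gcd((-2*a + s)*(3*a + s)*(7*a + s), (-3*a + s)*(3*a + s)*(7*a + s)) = 21*a^2 + 10*a*s + s^2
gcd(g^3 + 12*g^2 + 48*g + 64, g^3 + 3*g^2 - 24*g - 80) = g^2 + 8*g + 16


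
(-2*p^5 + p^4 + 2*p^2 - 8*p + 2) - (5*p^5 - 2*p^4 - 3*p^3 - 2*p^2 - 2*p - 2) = -7*p^5 + 3*p^4 + 3*p^3 + 4*p^2 - 6*p + 4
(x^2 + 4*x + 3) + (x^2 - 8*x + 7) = 2*x^2 - 4*x + 10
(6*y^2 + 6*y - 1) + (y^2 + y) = 7*y^2 + 7*y - 1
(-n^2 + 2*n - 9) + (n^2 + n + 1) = 3*n - 8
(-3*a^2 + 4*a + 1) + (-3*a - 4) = -3*a^2 + a - 3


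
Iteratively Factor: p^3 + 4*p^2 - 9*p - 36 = (p - 3)*(p^2 + 7*p + 12) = (p - 3)*(p + 3)*(p + 4)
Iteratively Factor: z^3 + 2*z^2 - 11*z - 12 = (z - 3)*(z^2 + 5*z + 4) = (z - 3)*(z + 1)*(z + 4)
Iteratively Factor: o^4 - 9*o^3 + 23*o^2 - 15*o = (o - 1)*(o^3 - 8*o^2 + 15*o) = (o - 5)*(o - 1)*(o^2 - 3*o) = o*(o - 5)*(o - 1)*(o - 3)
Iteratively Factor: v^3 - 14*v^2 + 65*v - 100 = (v - 5)*(v^2 - 9*v + 20) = (v - 5)*(v - 4)*(v - 5)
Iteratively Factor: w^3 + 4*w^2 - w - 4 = (w + 1)*(w^2 + 3*w - 4) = (w - 1)*(w + 1)*(w + 4)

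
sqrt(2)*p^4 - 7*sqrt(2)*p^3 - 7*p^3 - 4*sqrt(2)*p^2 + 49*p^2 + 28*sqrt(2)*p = p*(p - 7)*(p - 4*sqrt(2))*(sqrt(2)*p + 1)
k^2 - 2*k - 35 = (k - 7)*(k + 5)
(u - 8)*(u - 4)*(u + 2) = u^3 - 10*u^2 + 8*u + 64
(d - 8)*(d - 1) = d^2 - 9*d + 8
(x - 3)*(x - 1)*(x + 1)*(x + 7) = x^4 + 4*x^3 - 22*x^2 - 4*x + 21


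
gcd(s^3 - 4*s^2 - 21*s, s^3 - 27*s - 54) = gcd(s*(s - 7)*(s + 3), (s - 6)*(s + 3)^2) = s + 3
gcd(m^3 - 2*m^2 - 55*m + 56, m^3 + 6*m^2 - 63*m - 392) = m^2 - m - 56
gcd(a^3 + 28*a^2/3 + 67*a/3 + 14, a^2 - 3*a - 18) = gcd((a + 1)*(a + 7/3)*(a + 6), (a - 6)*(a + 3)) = 1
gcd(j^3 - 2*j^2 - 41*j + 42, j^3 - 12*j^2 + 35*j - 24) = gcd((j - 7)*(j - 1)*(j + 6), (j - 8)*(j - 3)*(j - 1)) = j - 1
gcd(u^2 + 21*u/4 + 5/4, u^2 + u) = 1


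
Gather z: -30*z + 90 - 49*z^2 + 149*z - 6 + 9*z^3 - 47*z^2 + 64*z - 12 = 9*z^3 - 96*z^2 + 183*z + 72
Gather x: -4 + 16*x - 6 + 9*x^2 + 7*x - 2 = 9*x^2 + 23*x - 12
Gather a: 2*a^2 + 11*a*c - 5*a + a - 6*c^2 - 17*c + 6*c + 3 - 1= 2*a^2 + a*(11*c - 4) - 6*c^2 - 11*c + 2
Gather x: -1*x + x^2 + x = x^2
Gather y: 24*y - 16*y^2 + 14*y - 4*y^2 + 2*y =-20*y^2 + 40*y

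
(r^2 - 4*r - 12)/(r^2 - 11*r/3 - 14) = 3*(r + 2)/(3*r + 7)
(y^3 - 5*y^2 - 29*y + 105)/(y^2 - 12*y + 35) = (y^2 + 2*y - 15)/(y - 5)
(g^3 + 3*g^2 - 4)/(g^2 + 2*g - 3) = (g^2 + 4*g + 4)/(g + 3)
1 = 1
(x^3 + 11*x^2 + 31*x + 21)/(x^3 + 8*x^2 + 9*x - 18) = (x^2 + 8*x + 7)/(x^2 + 5*x - 6)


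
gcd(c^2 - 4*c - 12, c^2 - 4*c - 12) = c^2 - 4*c - 12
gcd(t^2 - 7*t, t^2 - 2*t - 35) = t - 7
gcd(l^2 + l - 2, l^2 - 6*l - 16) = l + 2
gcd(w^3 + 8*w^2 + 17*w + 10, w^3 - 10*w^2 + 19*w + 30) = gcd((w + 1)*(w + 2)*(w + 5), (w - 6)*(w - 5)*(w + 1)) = w + 1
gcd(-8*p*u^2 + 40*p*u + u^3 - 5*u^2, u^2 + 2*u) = u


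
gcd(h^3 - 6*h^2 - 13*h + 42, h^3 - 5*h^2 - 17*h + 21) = h^2 - 4*h - 21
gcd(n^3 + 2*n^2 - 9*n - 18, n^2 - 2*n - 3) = n - 3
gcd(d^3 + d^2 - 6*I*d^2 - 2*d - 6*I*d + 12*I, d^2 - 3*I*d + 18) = d - 6*I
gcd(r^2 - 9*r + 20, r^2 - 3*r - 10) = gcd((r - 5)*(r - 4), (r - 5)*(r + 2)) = r - 5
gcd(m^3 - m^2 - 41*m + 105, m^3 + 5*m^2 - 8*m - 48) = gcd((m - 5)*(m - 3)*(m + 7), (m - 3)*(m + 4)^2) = m - 3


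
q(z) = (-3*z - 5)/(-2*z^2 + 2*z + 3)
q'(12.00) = -0.02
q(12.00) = 0.16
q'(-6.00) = -0.01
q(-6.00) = -0.16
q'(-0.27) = 1.11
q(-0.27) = -1.81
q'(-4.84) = -0.01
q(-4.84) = -0.18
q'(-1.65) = 0.54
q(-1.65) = 0.01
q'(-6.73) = -0.01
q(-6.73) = -0.15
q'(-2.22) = 0.12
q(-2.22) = -0.15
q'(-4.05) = -0.01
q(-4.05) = -0.19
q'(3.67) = -0.56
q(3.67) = 0.96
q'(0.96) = -2.51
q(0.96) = -2.56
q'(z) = (-3*z - 5)*(4*z - 2)/(-2*z^2 + 2*z + 3)^2 - 3/(-2*z^2 + 2*z + 3) = (-6*z^2 - 20*z + 1)/(4*z^4 - 8*z^3 - 8*z^2 + 12*z + 9)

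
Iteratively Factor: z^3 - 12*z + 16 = (z - 2)*(z^2 + 2*z - 8) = (z - 2)*(z + 4)*(z - 2)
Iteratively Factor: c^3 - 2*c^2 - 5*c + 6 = (c - 1)*(c^2 - c - 6) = (c - 3)*(c - 1)*(c + 2)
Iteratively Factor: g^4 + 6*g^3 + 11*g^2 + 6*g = (g + 3)*(g^3 + 3*g^2 + 2*g) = (g + 2)*(g + 3)*(g^2 + g) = g*(g + 2)*(g + 3)*(g + 1)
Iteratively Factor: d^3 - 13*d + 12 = (d - 1)*(d^2 + d - 12) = (d - 1)*(d + 4)*(d - 3)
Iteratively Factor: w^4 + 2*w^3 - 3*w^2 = (w - 1)*(w^3 + 3*w^2) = w*(w - 1)*(w^2 + 3*w) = w*(w - 1)*(w + 3)*(w)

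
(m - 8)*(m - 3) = m^2 - 11*m + 24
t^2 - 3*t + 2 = (t - 2)*(t - 1)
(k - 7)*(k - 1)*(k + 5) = k^3 - 3*k^2 - 33*k + 35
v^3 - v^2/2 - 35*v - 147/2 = (v - 7)*(v + 3)*(v + 7/2)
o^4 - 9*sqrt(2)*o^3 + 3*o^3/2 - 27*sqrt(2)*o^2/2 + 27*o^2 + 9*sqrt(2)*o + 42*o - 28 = (o - 1/2)*(o + 2)*(o - 7*sqrt(2))*(o - 2*sqrt(2))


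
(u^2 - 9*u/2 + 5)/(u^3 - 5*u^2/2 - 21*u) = (-2*u^2 + 9*u - 10)/(u*(-2*u^2 + 5*u + 42))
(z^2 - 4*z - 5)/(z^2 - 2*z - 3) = (z - 5)/(z - 3)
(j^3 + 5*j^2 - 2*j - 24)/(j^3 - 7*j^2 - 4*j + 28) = (j^2 + 7*j + 12)/(j^2 - 5*j - 14)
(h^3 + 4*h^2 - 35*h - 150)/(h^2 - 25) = (h^2 - h - 30)/(h - 5)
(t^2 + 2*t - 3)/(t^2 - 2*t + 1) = (t + 3)/(t - 1)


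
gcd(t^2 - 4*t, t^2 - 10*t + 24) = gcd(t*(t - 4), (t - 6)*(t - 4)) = t - 4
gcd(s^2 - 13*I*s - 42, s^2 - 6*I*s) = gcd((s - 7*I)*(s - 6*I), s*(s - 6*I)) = s - 6*I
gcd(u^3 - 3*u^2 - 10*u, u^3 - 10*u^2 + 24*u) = u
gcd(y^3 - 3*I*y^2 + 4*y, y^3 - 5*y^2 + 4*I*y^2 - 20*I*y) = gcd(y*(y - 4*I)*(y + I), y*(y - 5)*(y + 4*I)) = y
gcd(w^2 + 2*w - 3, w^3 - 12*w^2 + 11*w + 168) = w + 3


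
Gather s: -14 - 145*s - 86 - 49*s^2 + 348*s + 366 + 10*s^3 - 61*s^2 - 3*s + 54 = 10*s^3 - 110*s^2 + 200*s + 320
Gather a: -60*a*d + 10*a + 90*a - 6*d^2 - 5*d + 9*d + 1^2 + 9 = a*(100 - 60*d) - 6*d^2 + 4*d + 10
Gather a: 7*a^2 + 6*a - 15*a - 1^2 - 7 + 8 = 7*a^2 - 9*a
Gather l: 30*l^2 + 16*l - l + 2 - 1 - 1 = 30*l^2 + 15*l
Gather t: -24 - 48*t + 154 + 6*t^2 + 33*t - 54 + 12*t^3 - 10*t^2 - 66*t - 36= 12*t^3 - 4*t^2 - 81*t + 40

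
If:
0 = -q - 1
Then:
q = -1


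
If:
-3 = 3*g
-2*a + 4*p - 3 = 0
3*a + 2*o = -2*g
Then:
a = 2*p - 3/2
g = -1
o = 13/4 - 3*p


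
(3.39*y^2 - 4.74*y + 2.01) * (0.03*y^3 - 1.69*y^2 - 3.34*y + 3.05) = 0.1017*y^5 - 5.8713*y^4 - 3.2517*y^3 + 22.7742*y^2 - 21.1704*y + 6.1305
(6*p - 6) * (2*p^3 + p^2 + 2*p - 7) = 12*p^4 - 6*p^3 + 6*p^2 - 54*p + 42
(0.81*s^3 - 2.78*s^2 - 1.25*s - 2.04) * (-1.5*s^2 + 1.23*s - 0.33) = -1.215*s^5 + 5.1663*s^4 - 1.8117*s^3 + 2.4399*s^2 - 2.0967*s + 0.6732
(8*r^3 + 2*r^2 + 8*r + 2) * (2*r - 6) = 16*r^4 - 44*r^3 + 4*r^2 - 44*r - 12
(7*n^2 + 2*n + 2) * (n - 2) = 7*n^3 - 12*n^2 - 2*n - 4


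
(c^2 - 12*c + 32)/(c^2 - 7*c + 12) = (c - 8)/(c - 3)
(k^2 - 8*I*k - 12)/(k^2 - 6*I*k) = (k - 2*I)/k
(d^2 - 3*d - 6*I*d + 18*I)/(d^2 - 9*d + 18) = (d - 6*I)/(d - 6)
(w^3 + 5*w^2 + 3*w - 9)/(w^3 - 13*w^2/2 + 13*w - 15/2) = 2*(w^2 + 6*w + 9)/(2*w^2 - 11*w + 15)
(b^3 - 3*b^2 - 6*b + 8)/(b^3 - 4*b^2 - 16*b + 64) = (b^2 + b - 2)/(b^2 - 16)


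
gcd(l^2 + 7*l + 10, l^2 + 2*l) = l + 2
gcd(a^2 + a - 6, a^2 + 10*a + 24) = 1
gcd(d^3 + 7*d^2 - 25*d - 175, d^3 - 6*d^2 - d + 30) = d - 5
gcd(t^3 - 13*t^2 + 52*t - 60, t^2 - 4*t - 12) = t - 6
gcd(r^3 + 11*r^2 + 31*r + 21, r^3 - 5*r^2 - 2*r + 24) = 1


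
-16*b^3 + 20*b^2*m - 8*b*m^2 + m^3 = (-4*b + m)*(-2*b + m)^2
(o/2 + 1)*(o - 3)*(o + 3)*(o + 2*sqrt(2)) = o^4/2 + o^3 + sqrt(2)*o^3 - 9*o^2/2 + 2*sqrt(2)*o^2 - 9*sqrt(2)*o - 9*o - 18*sqrt(2)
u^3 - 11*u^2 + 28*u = u*(u - 7)*(u - 4)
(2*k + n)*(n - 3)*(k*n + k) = 2*k^2*n^2 - 4*k^2*n - 6*k^2 + k*n^3 - 2*k*n^2 - 3*k*n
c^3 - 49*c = c*(c - 7)*(c + 7)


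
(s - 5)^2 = s^2 - 10*s + 25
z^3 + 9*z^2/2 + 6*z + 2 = (z + 1/2)*(z + 2)^2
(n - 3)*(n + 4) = n^2 + n - 12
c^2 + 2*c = c*(c + 2)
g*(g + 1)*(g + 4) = g^3 + 5*g^2 + 4*g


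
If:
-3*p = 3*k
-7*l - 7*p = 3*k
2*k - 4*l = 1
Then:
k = -7/2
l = -2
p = 7/2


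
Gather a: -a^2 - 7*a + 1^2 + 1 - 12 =-a^2 - 7*a - 10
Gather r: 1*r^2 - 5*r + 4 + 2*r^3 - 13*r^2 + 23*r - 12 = 2*r^3 - 12*r^2 + 18*r - 8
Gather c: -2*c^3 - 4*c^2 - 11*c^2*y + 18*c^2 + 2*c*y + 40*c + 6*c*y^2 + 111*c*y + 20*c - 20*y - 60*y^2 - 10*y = -2*c^3 + c^2*(14 - 11*y) + c*(6*y^2 + 113*y + 60) - 60*y^2 - 30*y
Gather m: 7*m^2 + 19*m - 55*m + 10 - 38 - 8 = 7*m^2 - 36*m - 36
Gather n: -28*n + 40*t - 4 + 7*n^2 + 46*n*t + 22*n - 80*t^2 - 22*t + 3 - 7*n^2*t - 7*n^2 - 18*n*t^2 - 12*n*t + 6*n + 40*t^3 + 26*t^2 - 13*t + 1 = -7*n^2*t + n*(-18*t^2 + 34*t) + 40*t^3 - 54*t^2 + 5*t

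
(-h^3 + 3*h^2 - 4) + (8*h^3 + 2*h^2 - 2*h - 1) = 7*h^3 + 5*h^2 - 2*h - 5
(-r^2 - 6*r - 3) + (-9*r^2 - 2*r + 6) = -10*r^2 - 8*r + 3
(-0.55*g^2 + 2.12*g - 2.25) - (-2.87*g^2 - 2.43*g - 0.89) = 2.32*g^2 + 4.55*g - 1.36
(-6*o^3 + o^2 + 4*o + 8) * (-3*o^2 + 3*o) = 18*o^5 - 21*o^4 - 9*o^3 - 12*o^2 + 24*o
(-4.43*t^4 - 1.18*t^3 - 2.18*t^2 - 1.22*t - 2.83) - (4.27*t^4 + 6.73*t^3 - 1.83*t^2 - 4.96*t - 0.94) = -8.7*t^4 - 7.91*t^3 - 0.35*t^2 + 3.74*t - 1.89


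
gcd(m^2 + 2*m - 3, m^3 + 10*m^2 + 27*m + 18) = m + 3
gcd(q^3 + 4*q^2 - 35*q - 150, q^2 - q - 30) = q^2 - q - 30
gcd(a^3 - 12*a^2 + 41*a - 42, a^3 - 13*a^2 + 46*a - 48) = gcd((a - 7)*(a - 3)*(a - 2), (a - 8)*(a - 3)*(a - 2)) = a^2 - 5*a + 6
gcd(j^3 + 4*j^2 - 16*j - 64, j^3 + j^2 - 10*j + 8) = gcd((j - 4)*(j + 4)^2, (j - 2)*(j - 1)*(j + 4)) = j + 4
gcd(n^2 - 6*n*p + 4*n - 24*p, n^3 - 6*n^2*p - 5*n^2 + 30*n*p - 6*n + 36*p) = -n + 6*p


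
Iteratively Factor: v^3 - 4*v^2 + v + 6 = (v + 1)*(v^2 - 5*v + 6) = (v - 3)*(v + 1)*(v - 2)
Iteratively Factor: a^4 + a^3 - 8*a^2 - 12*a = (a - 3)*(a^3 + 4*a^2 + 4*a) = a*(a - 3)*(a^2 + 4*a + 4) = a*(a - 3)*(a + 2)*(a + 2)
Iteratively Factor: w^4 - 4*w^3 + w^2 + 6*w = (w + 1)*(w^3 - 5*w^2 + 6*w) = (w - 2)*(w + 1)*(w^2 - 3*w) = (w - 3)*(w - 2)*(w + 1)*(w)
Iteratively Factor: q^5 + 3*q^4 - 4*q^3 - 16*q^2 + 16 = (q + 2)*(q^4 + q^3 - 6*q^2 - 4*q + 8) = (q + 2)^2*(q^3 - q^2 - 4*q + 4) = (q - 1)*(q + 2)^2*(q^2 - 4) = (q - 1)*(q + 2)^3*(q - 2)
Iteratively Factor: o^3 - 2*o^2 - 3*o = (o - 3)*(o^2 + o) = (o - 3)*(o + 1)*(o)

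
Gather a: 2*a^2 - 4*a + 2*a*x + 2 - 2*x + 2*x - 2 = 2*a^2 + a*(2*x - 4)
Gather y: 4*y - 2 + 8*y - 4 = 12*y - 6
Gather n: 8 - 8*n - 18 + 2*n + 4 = -6*n - 6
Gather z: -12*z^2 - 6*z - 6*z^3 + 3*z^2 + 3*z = -6*z^3 - 9*z^2 - 3*z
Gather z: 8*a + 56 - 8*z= 8*a - 8*z + 56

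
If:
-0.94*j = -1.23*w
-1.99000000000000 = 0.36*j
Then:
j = -5.53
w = -4.22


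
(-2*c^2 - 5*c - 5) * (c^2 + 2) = -2*c^4 - 5*c^3 - 9*c^2 - 10*c - 10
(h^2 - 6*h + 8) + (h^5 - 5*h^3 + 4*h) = h^5 - 5*h^3 + h^2 - 2*h + 8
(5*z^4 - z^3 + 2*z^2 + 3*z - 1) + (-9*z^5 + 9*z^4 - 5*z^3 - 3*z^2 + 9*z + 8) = -9*z^5 + 14*z^4 - 6*z^3 - z^2 + 12*z + 7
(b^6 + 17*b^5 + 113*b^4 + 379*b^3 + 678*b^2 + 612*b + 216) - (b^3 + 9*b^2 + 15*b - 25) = b^6 + 17*b^5 + 113*b^4 + 378*b^3 + 669*b^2 + 597*b + 241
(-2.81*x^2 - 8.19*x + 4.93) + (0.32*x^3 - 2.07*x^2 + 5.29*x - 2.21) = 0.32*x^3 - 4.88*x^2 - 2.9*x + 2.72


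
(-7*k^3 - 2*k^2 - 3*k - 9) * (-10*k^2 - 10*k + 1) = 70*k^5 + 90*k^4 + 43*k^3 + 118*k^2 + 87*k - 9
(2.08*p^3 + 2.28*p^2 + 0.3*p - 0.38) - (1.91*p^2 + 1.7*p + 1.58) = 2.08*p^3 + 0.37*p^2 - 1.4*p - 1.96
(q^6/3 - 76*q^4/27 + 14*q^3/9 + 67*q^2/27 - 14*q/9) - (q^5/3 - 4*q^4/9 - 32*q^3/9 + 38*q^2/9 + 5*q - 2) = q^6/3 - q^5/3 - 64*q^4/27 + 46*q^3/9 - 47*q^2/27 - 59*q/9 + 2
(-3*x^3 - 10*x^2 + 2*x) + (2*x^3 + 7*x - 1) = -x^3 - 10*x^2 + 9*x - 1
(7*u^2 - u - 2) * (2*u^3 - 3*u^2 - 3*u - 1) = 14*u^5 - 23*u^4 - 22*u^3 + 2*u^2 + 7*u + 2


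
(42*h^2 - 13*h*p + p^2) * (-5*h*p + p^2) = -210*h^3*p + 107*h^2*p^2 - 18*h*p^3 + p^4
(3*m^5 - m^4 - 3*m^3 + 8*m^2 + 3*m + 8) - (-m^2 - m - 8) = 3*m^5 - m^4 - 3*m^3 + 9*m^2 + 4*m + 16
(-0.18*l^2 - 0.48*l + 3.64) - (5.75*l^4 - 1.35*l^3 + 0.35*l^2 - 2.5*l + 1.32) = -5.75*l^4 + 1.35*l^3 - 0.53*l^2 + 2.02*l + 2.32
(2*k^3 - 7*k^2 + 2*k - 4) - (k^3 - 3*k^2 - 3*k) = k^3 - 4*k^2 + 5*k - 4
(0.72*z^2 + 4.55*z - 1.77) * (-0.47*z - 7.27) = -0.3384*z^3 - 7.3729*z^2 - 32.2466*z + 12.8679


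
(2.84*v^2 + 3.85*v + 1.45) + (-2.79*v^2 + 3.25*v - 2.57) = 0.0499999999999998*v^2 + 7.1*v - 1.12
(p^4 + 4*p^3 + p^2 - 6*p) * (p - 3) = p^5 + p^4 - 11*p^3 - 9*p^2 + 18*p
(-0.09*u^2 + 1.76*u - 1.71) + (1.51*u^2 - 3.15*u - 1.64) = 1.42*u^2 - 1.39*u - 3.35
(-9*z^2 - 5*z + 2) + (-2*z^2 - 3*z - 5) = -11*z^2 - 8*z - 3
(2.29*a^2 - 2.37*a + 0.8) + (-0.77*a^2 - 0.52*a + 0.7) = 1.52*a^2 - 2.89*a + 1.5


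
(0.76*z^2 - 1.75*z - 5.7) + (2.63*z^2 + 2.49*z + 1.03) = 3.39*z^2 + 0.74*z - 4.67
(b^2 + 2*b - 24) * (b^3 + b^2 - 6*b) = b^5 + 3*b^4 - 28*b^3 - 36*b^2 + 144*b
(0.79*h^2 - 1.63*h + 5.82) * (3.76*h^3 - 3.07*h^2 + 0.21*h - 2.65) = 2.9704*h^5 - 8.5541*h^4 + 27.0532*h^3 - 20.3032*h^2 + 5.5417*h - 15.423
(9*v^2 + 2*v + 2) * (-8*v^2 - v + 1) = -72*v^4 - 25*v^3 - 9*v^2 + 2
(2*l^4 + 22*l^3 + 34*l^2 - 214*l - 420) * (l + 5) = 2*l^5 + 32*l^4 + 144*l^3 - 44*l^2 - 1490*l - 2100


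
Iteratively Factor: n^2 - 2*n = (n)*(n - 2)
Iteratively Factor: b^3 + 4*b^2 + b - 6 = (b + 2)*(b^2 + 2*b - 3) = (b + 2)*(b + 3)*(b - 1)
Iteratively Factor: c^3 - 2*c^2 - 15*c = (c - 5)*(c^2 + 3*c) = c*(c - 5)*(c + 3)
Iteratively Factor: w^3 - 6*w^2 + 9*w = (w - 3)*(w^2 - 3*w) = (w - 3)^2*(w)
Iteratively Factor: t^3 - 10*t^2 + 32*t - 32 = (t - 4)*(t^2 - 6*t + 8) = (t - 4)^2*(t - 2)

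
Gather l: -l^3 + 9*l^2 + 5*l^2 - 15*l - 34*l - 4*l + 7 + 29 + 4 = -l^3 + 14*l^2 - 53*l + 40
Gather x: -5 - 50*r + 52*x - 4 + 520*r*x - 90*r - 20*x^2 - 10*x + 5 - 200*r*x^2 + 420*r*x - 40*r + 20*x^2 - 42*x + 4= -200*r*x^2 + 940*r*x - 180*r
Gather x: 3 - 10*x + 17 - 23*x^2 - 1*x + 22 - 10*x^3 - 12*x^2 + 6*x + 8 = -10*x^3 - 35*x^2 - 5*x + 50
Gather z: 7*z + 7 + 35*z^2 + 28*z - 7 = 35*z^2 + 35*z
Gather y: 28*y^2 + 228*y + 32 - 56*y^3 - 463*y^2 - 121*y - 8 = -56*y^3 - 435*y^2 + 107*y + 24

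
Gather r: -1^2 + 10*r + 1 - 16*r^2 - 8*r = -16*r^2 + 2*r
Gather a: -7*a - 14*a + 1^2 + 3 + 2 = 6 - 21*a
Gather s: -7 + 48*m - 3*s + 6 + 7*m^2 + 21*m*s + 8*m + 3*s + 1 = 7*m^2 + 21*m*s + 56*m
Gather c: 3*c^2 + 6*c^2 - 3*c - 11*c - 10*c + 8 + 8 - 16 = 9*c^2 - 24*c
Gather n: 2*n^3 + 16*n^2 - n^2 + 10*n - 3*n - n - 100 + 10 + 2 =2*n^3 + 15*n^2 + 6*n - 88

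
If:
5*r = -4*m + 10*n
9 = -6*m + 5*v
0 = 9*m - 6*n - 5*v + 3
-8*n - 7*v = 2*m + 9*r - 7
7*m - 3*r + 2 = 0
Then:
No Solution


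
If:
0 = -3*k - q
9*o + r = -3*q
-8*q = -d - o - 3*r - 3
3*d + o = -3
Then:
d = 17*r/222 - 36/37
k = -79*r/666 - 3/37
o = -17*r/74 - 3/37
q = 79*r/222 + 9/37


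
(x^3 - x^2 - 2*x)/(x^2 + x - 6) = x*(x + 1)/(x + 3)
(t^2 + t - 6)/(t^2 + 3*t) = (t - 2)/t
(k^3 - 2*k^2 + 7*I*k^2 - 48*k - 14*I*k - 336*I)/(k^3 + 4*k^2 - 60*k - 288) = (k + 7*I)/(k + 6)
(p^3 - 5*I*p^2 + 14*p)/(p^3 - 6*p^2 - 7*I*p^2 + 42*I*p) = (p + 2*I)/(p - 6)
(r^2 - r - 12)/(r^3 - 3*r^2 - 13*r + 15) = (r - 4)/(r^2 - 6*r + 5)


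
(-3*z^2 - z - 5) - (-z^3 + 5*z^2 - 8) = z^3 - 8*z^2 - z + 3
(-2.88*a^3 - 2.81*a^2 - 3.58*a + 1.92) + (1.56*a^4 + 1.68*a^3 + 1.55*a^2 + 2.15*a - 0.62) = 1.56*a^4 - 1.2*a^3 - 1.26*a^2 - 1.43*a + 1.3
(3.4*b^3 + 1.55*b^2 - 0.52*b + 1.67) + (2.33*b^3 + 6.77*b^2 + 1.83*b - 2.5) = 5.73*b^3 + 8.32*b^2 + 1.31*b - 0.83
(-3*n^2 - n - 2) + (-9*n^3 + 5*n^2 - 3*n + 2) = -9*n^3 + 2*n^2 - 4*n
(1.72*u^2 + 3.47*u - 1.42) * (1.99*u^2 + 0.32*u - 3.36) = 3.4228*u^4 + 7.4557*u^3 - 7.4946*u^2 - 12.1136*u + 4.7712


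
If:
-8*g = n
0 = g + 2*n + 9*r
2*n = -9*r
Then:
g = 0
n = 0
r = 0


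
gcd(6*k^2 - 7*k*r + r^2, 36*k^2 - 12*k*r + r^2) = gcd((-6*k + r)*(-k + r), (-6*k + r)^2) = -6*k + r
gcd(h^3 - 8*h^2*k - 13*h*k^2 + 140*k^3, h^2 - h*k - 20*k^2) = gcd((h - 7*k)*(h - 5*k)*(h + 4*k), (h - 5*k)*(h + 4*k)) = h^2 - h*k - 20*k^2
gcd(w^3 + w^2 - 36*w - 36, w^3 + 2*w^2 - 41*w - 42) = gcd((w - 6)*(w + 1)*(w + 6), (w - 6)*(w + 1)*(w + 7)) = w^2 - 5*w - 6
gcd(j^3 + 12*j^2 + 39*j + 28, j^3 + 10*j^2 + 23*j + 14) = j^2 + 8*j + 7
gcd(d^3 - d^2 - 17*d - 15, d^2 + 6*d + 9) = d + 3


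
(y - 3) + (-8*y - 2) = -7*y - 5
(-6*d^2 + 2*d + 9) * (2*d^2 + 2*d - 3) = -12*d^4 - 8*d^3 + 40*d^2 + 12*d - 27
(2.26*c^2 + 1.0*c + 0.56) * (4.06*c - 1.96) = 9.1756*c^3 - 0.3696*c^2 + 0.3136*c - 1.0976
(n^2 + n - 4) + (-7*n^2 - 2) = -6*n^2 + n - 6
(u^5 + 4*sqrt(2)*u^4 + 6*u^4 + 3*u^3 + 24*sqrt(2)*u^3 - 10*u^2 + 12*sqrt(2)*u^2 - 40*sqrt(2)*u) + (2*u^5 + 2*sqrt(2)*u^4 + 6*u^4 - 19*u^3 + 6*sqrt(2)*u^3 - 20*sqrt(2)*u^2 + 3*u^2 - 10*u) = 3*u^5 + 6*sqrt(2)*u^4 + 12*u^4 - 16*u^3 + 30*sqrt(2)*u^3 - 8*sqrt(2)*u^2 - 7*u^2 - 40*sqrt(2)*u - 10*u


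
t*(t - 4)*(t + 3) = t^3 - t^2 - 12*t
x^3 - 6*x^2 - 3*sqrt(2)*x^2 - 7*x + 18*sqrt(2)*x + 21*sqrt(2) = (x - 7)*(x + 1)*(x - 3*sqrt(2))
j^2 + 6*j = j*(j + 6)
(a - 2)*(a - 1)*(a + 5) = a^3 + 2*a^2 - 13*a + 10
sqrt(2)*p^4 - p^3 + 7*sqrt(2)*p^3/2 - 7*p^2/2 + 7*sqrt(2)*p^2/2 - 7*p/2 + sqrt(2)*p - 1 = (p + 1)*(p + 2)*(p - sqrt(2)/2)*(sqrt(2)*p + sqrt(2)/2)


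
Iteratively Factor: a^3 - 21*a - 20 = (a - 5)*(a^2 + 5*a + 4) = (a - 5)*(a + 1)*(a + 4)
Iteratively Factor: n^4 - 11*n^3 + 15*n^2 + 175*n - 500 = (n - 5)*(n^3 - 6*n^2 - 15*n + 100) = (n - 5)^2*(n^2 - n - 20) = (n - 5)^2*(n + 4)*(n - 5)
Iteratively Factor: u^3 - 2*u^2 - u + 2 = (u - 2)*(u^2 - 1) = (u - 2)*(u + 1)*(u - 1)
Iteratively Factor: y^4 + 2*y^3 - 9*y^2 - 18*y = (y)*(y^3 + 2*y^2 - 9*y - 18) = y*(y - 3)*(y^2 + 5*y + 6) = y*(y - 3)*(y + 3)*(y + 2)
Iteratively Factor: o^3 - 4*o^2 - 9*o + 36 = (o - 4)*(o^2 - 9) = (o - 4)*(o - 3)*(o + 3)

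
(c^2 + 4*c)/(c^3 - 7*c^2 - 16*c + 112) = c/(c^2 - 11*c + 28)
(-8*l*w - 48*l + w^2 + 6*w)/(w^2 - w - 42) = (-8*l + w)/(w - 7)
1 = 1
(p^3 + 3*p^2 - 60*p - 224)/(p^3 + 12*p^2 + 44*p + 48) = (p^2 - p - 56)/(p^2 + 8*p + 12)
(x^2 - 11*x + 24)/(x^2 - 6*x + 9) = (x - 8)/(x - 3)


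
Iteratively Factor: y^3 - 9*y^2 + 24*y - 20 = (y - 5)*(y^2 - 4*y + 4) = (y - 5)*(y - 2)*(y - 2)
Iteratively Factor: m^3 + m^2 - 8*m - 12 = (m + 2)*(m^2 - m - 6) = (m - 3)*(m + 2)*(m + 2)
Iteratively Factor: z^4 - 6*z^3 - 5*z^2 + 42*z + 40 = (z + 2)*(z^3 - 8*z^2 + 11*z + 20) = (z - 4)*(z + 2)*(z^2 - 4*z - 5) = (z - 5)*(z - 4)*(z + 2)*(z + 1)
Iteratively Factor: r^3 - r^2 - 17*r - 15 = (r + 1)*(r^2 - 2*r - 15) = (r - 5)*(r + 1)*(r + 3)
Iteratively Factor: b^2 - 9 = (b + 3)*(b - 3)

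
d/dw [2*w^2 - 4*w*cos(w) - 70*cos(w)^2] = 4*w*sin(w) + 4*w + 70*sin(2*w) - 4*cos(w)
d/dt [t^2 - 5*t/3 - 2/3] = 2*t - 5/3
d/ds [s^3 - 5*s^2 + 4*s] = 3*s^2 - 10*s + 4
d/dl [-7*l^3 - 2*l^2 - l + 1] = -21*l^2 - 4*l - 1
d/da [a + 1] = 1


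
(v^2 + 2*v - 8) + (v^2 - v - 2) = 2*v^2 + v - 10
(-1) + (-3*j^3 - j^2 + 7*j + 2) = -3*j^3 - j^2 + 7*j + 1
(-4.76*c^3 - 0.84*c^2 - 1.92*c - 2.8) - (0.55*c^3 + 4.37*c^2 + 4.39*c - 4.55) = -5.31*c^3 - 5.21*c^2 - 6.31*c + 1.75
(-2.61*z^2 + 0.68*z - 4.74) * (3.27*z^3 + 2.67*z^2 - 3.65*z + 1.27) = -8.5347*z^5 - 4.7451*z^4 - 4.1577*z^3 - 18.4525*z^2 + 18.1646*z - 6.0198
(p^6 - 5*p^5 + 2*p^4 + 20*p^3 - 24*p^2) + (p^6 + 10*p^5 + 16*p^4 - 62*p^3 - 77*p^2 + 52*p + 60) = 2*p^6 + 5*p^5 + 18*p^4 - 42*p^3 - 101*p^2 + 52*p + 60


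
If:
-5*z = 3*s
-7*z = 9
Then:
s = 15/7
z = -9/7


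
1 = 1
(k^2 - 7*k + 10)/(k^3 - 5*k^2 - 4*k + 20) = 1/(k + 2)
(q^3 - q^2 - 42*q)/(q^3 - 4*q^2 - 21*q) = (q + 6)/(q + 3)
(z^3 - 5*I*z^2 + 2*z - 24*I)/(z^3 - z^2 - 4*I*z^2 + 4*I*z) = (z^2 - I*z + 6)/(z*(z - 1))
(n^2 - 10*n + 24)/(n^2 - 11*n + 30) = (n - 4)/(n - 5)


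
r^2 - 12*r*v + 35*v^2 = (r - 7*v)*(r - 5*v)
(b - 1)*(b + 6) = b^2 + 5*b - 6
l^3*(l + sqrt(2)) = l^4 + sqrt(2)*l^3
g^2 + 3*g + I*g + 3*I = (g + 3)*(g + I)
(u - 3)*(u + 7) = u^2 + 4*u - 21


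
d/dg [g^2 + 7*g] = 2*g + 7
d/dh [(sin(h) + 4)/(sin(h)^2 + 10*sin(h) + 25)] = -(sin(h) + 3)*cos(h)/(sin(h) + 5)^3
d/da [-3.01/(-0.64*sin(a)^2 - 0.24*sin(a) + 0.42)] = -(3.8528*sin(a) + 0.7224)*cos(a)/(0.64*sin(a)^2 + 0.24*sin(a) - 0.42)^2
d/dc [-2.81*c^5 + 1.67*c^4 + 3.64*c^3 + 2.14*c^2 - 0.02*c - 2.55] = -14.05*c^4 + 6.68*c^3 + 10.92*c^2 + 4.28*c - 0.02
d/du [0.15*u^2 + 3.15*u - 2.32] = 0.3*u + 3.15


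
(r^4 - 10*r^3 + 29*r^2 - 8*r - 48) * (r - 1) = r^5 - 11*r^4 + 39*r^3 - 37*r^2 - 40*r + 48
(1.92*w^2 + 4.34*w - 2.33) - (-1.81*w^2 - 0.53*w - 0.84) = 3.73*w^2 + 4.87*w - 1.49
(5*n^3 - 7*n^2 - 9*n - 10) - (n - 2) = 5*n^3 - 7*n^2 - 10*n - 8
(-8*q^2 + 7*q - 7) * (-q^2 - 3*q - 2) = 8*q^4 + 17*q^3 + 2*q^2 + 7*q + 14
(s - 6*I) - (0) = s - 6*I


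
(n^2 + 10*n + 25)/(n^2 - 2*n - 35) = (n + 5)/(n - 7)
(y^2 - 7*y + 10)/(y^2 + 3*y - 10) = (y - 5)/(y + 5)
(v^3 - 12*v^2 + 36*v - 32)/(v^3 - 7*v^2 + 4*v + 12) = (v^2 - 10*v + 16)/(v^2 - 5*v - 6)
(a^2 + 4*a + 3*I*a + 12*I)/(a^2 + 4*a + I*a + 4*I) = (a + 3*I)/(a + I)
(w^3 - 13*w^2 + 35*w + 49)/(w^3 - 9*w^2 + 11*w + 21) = (w - 7)/(w - 3)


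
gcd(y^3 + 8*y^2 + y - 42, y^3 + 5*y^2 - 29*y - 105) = y^2 + 10*y + 21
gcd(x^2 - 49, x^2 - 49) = x^2 - 49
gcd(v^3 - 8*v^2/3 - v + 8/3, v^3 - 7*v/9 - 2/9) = v - 1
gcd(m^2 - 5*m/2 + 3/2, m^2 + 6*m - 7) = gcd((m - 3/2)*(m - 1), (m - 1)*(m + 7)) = m - 1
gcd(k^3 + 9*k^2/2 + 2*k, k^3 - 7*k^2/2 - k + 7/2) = 1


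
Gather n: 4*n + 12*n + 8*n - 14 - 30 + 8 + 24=24*n - 12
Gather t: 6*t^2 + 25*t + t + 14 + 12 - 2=6*t^2 + 26*t + 24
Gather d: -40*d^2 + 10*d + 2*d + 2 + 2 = -40*d^2 + 12*d + 4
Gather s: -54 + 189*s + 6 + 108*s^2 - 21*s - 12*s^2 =96*s^2 + 168*s - 48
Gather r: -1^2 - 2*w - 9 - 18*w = -20*w - 10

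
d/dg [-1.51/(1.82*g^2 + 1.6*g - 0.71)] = (5.4964*g + 2.416)/(1.82*g^2 + 1.6*g - 0.71)^2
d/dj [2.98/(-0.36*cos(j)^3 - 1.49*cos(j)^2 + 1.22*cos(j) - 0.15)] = (-3.2184*cos(j)^2 - 8.8804*cos(j) + 3.6356)*sin(j)/(0.36*cos(j)^3 + 1.49*cos(j)^2 - 1.22*cos(j) + 0.15)^2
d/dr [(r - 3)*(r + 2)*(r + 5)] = 3*r^2 + 8*r - 11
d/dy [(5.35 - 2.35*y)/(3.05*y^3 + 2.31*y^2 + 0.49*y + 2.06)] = (14.335*y^3 - 43.524*y^2 - 24.717*y - 7.4625)/(9.3025*y^6 + 14.091*y^5 + 8.3251*y^4 + 14.8298*y^3 + 9.7573*y^2 + 2.0188*y + 4.2436)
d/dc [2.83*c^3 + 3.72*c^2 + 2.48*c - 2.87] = 8.49*c^2 + 7.44*c + 2.48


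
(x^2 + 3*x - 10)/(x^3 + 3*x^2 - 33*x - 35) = (x^2 + 3*x - 10)/(x^3 + 3*x^2 - 33*x - 35)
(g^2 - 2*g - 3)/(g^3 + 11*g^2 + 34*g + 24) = (g - 3)/(g^2 + 10*g + 24)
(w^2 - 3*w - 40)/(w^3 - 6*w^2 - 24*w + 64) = (w + 5)/(w^2 + 2*w - 8)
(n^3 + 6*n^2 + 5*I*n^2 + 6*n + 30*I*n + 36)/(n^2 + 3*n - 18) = (n^2 + 5*I*n + 6)/(n - 3)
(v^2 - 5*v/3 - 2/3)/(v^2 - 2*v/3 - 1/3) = (v - 2)/(v - 1)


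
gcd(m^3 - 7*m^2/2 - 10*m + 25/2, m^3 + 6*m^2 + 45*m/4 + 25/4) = m + 5/2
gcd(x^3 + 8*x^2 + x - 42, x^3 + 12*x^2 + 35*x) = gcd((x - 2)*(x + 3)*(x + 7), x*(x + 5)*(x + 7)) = x + 7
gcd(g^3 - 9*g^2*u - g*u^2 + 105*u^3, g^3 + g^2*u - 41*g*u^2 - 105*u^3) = -g^2 + 4*g*u + 21*u^2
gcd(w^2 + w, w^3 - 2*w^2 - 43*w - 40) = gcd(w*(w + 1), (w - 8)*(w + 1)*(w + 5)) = w + 1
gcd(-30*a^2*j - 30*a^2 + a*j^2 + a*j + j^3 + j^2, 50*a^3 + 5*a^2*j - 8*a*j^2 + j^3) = 5*a - j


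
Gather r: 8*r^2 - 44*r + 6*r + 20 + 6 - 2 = 8*r^2 - 38*r + 24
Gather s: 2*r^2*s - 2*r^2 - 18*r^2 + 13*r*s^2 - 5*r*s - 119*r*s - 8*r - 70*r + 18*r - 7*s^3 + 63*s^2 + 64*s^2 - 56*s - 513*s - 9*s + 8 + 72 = -20*r^2 - 60*r - 7*s^3 + s^2*(13*r + 127) + s*(2*r^2 - 124*r - 578) + 80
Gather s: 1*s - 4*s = -3*s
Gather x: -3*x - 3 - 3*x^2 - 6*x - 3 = -3*x^2 - 9*x - 6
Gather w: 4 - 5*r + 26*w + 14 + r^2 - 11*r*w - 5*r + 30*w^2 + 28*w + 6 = r^2 - 10*r + 30*w^2 + w*(54 - 11*r) + 24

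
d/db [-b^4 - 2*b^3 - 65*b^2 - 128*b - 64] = -4*b^3 - 6*b^2 - 130*b - 128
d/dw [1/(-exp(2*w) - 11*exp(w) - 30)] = (2*exp(w) + 11)*exp(w)/(exp(2*w) + 11*exp(w) + 30)^2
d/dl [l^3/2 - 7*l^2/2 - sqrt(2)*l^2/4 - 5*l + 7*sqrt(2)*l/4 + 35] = 3*l^2/2 - 7*l - sqrt(2)*l/2 - 5 + 7*sqrt(2)/4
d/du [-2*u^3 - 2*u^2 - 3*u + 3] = -6*u^2 - 4*u - 3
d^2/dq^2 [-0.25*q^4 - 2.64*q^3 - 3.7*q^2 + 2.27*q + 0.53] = -3.0*q^2 - 15.84*q - 7.4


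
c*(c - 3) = c^2 - 3*c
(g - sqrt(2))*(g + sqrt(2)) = g^2 - 2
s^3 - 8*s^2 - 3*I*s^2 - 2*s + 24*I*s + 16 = (s - 8)*(s - 2*I)*(s - I)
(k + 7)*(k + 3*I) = k^2 + 7*k + 3*I*k + 21*I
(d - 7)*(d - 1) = d^2 - 8*d + 7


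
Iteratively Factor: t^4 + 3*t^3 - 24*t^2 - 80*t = (t - 5)*(t^3 + 8*t^2 + 16*t) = (t - 5)*(t + 4)*(t^2 + 4*t) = t*(t - 5)*(t + 4)*(t + 4)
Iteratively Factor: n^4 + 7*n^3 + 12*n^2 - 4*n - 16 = (n + 2)*(n^3 + 5*n^2 + 2*n - 8) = (n - 1)*(n + 2)*(n^2 + 6*n + 8) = (n - 1)*(n + 2)*(n + 4)*(n + 2)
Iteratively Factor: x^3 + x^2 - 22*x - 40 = (x - 5)*(x^2 + 6*x + 8) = (x - 5)*(x + 2)*(x + 4)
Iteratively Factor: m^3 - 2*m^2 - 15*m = (m - 5)*(m^2 + 3*m) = m*(m - 5)*(m + 3)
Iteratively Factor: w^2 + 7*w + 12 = (w + 4)*(w + 3)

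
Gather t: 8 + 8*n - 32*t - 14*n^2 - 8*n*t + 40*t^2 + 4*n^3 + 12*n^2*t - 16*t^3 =4*n^3 - 14*n^2 + 8*n - 16*t^3 + 40*t^2 + t*(12*n^2 - 8*n - 32) + 8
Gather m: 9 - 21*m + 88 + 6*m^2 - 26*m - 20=6*m^2 - 47*m + 77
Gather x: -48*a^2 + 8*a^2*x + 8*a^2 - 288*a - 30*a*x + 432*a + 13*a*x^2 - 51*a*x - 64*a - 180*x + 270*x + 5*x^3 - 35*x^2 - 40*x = -40*a^2 + 80*a + 5*x^3 + x^2*(13*a - 35) + x*(8*a^2 - 81*a + 50)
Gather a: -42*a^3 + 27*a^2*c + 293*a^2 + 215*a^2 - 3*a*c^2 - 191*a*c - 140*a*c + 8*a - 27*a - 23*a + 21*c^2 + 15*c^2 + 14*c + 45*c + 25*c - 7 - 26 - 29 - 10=-42*a^3 + a^2*(27*c + 508) + a*(-3*c^2 - 331*c - 42) + 36*c^2 + 84*c - 72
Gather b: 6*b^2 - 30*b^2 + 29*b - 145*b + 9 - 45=-24*b^2 - 116*b - 36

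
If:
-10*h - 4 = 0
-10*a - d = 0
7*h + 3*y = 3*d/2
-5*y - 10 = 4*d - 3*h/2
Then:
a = 229/975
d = -458/195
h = -2/5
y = -47/195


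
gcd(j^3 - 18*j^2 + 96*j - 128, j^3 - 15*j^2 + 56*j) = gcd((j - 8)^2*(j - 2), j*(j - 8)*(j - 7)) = j - 8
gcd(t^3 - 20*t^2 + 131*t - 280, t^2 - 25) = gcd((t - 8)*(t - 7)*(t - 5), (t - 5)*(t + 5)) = t - 5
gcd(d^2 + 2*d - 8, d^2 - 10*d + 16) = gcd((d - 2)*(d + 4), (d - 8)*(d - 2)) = d - 2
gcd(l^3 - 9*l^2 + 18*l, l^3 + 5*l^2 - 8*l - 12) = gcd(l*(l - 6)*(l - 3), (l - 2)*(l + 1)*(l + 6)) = 1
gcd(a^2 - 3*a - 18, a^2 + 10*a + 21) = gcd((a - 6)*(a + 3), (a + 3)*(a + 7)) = a + 3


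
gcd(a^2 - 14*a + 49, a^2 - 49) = a - 7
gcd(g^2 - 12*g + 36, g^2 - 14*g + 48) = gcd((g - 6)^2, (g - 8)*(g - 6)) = g - 6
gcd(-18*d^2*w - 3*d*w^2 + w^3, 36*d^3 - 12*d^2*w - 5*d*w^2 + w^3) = -18*d^2 - 3*d*w + w^2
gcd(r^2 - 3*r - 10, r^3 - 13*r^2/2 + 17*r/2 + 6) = 1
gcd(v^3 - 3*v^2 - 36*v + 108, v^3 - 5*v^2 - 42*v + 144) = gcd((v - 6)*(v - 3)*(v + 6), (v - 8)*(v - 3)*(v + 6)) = v^2 + 3*v - 18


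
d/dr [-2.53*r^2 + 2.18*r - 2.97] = 2.18 - 5.06*r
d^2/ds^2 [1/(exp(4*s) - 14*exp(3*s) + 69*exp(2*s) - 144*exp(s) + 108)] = 2*((-8*exp(3*s) + 63*exp(2*s) - 138*exp(s) + 72)*(exp(4*s) - 14*exp(3*s) + 69*exp(2*s) - 144*exp(s) + 108) + 4*(2*exp(3*s) - 21*exp(2*s) + 69*exp(s) - 72)^2*exp(s))*exp(s)/(exp(4*s) - 14*exp(3*s) + 69*exp(2*s) - 144*exp(s) + 108)^3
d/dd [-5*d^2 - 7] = -10*d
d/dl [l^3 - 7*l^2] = l*(3*l - 14)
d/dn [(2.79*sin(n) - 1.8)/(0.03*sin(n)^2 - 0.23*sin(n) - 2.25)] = (-0.0837*sin(n)^2 + 0.108*sin(n) - 6.6915)*cos(n)/(0.0009*sin(n)^4 - 0.0138*sin(n)^3 - 0.0821*sin(n)^2 + 1.035*sin(n) + 5.0625)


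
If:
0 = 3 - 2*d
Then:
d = 3/2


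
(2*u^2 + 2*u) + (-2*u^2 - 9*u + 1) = 1 - 7*u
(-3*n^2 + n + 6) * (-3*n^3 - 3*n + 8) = 9*n^5 - 3*n^4 - 9*n^3 - 27*n^2 - 10*n + 48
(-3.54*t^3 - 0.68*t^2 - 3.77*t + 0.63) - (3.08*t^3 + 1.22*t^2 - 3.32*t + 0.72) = -6.62*t^3 - 1.9*t^2 - 0.45*t - 0.09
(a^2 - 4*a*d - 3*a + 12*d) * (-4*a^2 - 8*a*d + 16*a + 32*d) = -4*a^4 + 8*a^3*d + 28*a^3 + 32*a^2*d^2 - 56*a^2*d - 48*a^2 - 224*a*d^2 + 96*a*d + 384*d^2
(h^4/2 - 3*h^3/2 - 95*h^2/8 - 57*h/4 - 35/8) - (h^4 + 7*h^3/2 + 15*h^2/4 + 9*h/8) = -h^4/2 - 5*h^3 - 125*h^2/8 - 123*h/8 - 35/8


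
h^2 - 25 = (h - 5)*(h + 5)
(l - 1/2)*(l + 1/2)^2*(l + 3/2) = l^4 + 2*l^3 + l^2/2 - l/2 - 3/16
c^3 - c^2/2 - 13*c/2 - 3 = (c - 3)*(c + 1/2)*(c + 2)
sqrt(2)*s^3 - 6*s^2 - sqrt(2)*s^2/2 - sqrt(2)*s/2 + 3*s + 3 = (s - 1)*(s - 3*sqrt(2))*(sqrt(2)*s + sqrt(2)/2)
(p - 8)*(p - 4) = p^2 - 12*p + 32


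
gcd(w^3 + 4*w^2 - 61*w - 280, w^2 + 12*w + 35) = w^2 + 12*w + 35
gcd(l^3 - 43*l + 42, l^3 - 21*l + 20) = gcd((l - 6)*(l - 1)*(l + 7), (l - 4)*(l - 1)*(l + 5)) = l - 1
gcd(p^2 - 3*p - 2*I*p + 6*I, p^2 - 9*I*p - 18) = 1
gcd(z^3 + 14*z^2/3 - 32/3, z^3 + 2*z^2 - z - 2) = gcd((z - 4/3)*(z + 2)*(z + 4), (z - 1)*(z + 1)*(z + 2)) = z + 2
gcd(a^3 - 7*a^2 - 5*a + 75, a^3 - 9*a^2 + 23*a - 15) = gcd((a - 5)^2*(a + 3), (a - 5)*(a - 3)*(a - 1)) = a - 5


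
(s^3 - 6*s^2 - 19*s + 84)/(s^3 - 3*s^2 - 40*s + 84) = (s^2 + s - 12)/(s^2 + 4*s - 12)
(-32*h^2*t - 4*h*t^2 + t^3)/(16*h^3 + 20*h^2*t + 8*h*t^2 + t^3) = t*(-8*h + t)/(4*h^2 + 4*h*t + t^2)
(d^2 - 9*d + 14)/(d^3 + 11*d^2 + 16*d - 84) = (d - 7)/(d^2 + 13*d + 42)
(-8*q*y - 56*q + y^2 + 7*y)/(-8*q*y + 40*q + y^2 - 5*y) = (y + 7)/(y - 5)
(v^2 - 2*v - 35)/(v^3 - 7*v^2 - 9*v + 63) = (v + 5)/(v^2 - 9)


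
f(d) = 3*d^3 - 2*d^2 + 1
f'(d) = 9*d^2 - 4*d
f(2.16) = 21.90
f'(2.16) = 33.35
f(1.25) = 3.73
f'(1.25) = 9.06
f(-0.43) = 0.39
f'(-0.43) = 3.38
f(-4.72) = -359.02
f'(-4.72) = 219.39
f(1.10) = 2.57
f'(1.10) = 6.49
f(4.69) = 266.49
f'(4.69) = 179.20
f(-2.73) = -74.95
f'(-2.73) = 78.00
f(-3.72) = -181.11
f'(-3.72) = 139.43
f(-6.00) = -719.00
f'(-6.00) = 348.00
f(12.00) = 4897.00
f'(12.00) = 1248.00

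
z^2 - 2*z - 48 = (z - 8)*(z + 6)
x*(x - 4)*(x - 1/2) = x^3 - 9*x^2/2 + 2*x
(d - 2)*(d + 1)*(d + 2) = d^3 + d^2 - 4*d - 4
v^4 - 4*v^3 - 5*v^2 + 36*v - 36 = (v - 3)*(v - 2)^2*(v + 3)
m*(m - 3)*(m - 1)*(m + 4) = m^4 - 13*m^2 + 12*m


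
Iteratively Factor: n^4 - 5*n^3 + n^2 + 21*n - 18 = (n - 1)*(n^3 - 4*n^2 - 3*n + 18) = (n - 1)*(n + 2)*(n^2 - 6*n + 9) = (n - 3)*(n - 1)*(n + 2)*(n - 3)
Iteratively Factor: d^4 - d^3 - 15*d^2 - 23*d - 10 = (d - 5)*(d^3 + 4*d^2 + 5*d + 2) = (d - 5)*(d + 1)*(d^2 + 3*d + 2) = (d - 5)*(d + 1)*(d + 2)*(d + 1)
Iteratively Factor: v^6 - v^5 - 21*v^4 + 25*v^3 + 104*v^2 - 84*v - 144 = (v - 3)*(v^5 + 2*v^4 - 15*v^3 - 20*v^2 + 44*v + 48) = (v - 3)*(v + 1)*(v^4 + v^3 - 16*v^2 - 4*v + 48) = (v - 3)*(v + 1)*(v + 4)*(v^3 - 3*v^2 - 4*v + 12) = (v - 3)*(v + 1)*(v + 2)*(v + 4)*(v^2 - 5*v + 6) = (v - 3)*(v - 2)*(v + 1)*(v + 2)*(v + 4)*(v - 3)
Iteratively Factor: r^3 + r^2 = (r + 1)*(r^2) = r*(r + 1)*(r)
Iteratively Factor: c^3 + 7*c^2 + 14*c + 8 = (c + 4)*(c^2 + 3*c + 2) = (c + 1)*(c + 4)*(c + 2)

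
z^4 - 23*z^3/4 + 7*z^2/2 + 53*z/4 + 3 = (z - 4)*(z - 3)*(z + 1/4)*(z + 1)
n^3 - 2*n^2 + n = n*(n - 1)^2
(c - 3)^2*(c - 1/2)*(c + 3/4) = c^4 - 23*c^3/4 + 57*c^2/8 + 9*c/2 - 27/8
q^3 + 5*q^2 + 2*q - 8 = (q - 1)*(q + 2)*(q + 4)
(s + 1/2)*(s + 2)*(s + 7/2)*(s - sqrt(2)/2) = s^4 - sqrt(2)*s^3/2 + 6*s^3 - 3*sqrt(2)*s^2 + 39*s^2/4 - 39*sqrt(2)*s/8 + 7*s/2 - 7*sqrt(2)/4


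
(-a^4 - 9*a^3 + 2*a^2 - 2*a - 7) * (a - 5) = -a^5 - 4*a^4 + 47*a^3 - 12*a^2 + 3*a + 35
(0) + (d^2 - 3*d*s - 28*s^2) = d^2 - 3*d*s - 28*s^2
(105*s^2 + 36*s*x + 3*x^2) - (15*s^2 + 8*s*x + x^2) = 90*s^2 + 28*s*x + 2*x^2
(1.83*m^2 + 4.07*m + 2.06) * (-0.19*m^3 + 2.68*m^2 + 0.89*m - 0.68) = -0.3477*m^5 + 4.1311*m^4 + 12.1449*m^3 + 7.8987*m^2 - 0.9342*m - 1.4008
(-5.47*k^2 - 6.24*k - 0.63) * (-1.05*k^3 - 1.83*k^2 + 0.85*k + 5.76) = 5.7435*k^5 + 16.5621*k^4 + 7.4312*k^3 - 35.6583*k^2 - 36.4779*k - 3.6288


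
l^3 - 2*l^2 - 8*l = l*(l - 4)*(l + 2)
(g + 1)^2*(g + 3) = g^3 + 5*g^2 + 7*g + 3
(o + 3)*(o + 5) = o^2 + 8*o + 15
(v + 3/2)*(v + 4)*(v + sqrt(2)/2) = v^3 + sqrt(2)*v^2/2 + 11*v^2/2 + 11*sqrt(2)*v/4 + 6*v + 3*sqrt(2)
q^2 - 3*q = q*(q - 3)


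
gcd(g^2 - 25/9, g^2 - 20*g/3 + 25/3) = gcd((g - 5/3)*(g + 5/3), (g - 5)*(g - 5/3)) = g - 5/3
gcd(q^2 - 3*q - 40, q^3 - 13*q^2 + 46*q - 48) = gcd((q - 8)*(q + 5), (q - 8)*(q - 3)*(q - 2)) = q - 8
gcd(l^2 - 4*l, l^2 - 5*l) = l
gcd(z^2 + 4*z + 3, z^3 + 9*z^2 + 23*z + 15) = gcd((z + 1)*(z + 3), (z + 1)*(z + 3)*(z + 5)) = z^2 + 4*z + 3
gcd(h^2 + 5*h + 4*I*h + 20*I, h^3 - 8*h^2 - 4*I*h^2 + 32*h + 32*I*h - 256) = h + 4*I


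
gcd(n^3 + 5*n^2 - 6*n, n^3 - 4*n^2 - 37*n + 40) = n - 1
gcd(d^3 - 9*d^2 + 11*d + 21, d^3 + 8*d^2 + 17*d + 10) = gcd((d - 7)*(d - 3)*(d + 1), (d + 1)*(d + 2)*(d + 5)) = d + 1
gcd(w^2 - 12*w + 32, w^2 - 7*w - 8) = w - 8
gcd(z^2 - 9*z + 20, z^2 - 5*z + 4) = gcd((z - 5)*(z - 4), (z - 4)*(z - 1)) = z - 4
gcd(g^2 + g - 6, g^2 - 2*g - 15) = g + 3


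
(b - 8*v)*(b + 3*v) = b^2 - 5*b*v - 24*v^2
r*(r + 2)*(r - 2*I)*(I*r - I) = I*r^4 + 2*r^3 + I*r^3 + 2*r^2 - 2*I*r^2 - 4*r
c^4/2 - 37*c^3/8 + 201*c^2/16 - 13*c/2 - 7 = (c/2 + 1/4)*(c - 4)^2*(c - 7/4)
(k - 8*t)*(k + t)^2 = k^3 - 6*k^2*t - 15*k*t^2 - 8*t^3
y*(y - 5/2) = y^2 - 5*y/2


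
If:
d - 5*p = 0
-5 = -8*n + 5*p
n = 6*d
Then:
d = 5/47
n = 30/47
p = 1/47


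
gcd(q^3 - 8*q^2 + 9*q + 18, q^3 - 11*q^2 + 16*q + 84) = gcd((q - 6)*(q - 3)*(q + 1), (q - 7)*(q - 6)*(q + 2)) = q - 6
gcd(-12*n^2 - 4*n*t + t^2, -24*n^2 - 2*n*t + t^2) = -6*n + t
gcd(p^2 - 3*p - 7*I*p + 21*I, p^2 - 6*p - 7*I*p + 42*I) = p - 7*I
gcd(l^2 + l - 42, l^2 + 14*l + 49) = l + 7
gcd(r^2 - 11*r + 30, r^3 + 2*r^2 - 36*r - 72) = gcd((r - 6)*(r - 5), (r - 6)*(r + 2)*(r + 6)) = r - 6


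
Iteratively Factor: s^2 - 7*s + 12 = (s - 4)*(s - 3)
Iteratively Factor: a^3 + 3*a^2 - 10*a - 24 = (a - 3)*(a^2 + 6*a + 8) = (a - 3)*(a + 2)*(a + 4)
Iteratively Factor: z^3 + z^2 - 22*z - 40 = (z + 2)*(z^2 - z - 20) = (z + 2)*(z + 4)*(z - 5)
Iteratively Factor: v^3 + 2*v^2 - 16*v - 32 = (v + 4)*(v^2 - 2*v - 8) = (v - 4)*(v + 4)*(v + 2)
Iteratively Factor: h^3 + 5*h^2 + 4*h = (h)*(h^2 + 5*h + 4) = h*(h + 1)*(h + 4)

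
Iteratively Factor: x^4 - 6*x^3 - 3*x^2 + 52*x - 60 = (x - 2)*(x^3 - 4*x^2 - 11*x + 30) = (x - 2)^2*(x^2 - 2*x - 15) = (x - 5)*(x - 2)^2*(x + 3)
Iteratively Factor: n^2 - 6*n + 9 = (n - 3)*(n - 3)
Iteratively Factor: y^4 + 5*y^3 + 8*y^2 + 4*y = (y + 1)*(y^3 + 4*y^2 + 4*y) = (y + 1)*(y + 2)*(y^2 + 2*y) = (y + 1)*(y + 2)^2*(y)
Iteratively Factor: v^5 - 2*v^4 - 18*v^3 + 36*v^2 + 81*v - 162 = (v - 2)*(v^4 - 18*v^2 + 81) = (v - 2)*(v + 3)*(v^3 - 3*v^2 - 9*v + 27) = (v - 2)*(v + 3)^2*(v^2 - 6*v + 9) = (v - 3)*(v - 2)*(v + 3)^2*(v - 3)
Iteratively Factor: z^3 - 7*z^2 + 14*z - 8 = (z - 1)*(z^2 - 6*z + 8) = (z - 4)*(z - 1)*(z - 2)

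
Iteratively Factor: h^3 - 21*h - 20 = (h + 1)*(h^2 - h - 20) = (h + 1)*(h + 4)*(h - 5)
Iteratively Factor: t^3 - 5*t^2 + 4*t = (t - 1)*(t^2 - 4*t) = (t - 4)*(t - 1)*(t)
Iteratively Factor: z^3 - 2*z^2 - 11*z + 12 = (z - 1)*(z^2 - z - 12) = (z - 1)*(z + 3)*(z - 4)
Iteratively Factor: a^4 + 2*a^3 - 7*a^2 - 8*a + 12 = (a + 2)*(a^3 - 7*a + 6) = (a + 2)*(a + 3)*(a^2 - 3*a + 2) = (a - 1)*(a + 2)*(a + 3)*(a - 2)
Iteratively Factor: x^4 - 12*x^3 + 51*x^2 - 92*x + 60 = (x - 3)*(x^3 - 9*x^2 + 24*x - 20) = (x - 3)*(x - 2)*(x^2 - 7*x + 10) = (x - 5)*(x - 3)*(x - 2)*(x - 2)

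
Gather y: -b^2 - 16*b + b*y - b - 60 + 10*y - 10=-b^2 - 17*b + y*(b + 10) - 70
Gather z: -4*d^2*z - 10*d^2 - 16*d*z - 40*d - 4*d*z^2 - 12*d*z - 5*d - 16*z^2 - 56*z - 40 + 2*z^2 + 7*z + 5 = -10*d^2 - 45*d + z^2*(-4*d - 14) + z*(-4*d^2 - 28*d - 49) - 35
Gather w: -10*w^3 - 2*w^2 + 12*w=-10*w^3 - 2*w^2 + 12*w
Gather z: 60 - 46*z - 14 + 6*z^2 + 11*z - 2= 6*z^2 - 35*z + 44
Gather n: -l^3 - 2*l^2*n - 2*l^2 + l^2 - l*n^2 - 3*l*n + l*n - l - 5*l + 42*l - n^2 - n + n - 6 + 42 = -l^3 - l^2 + 36*l + n^2*(-l - 1) + n*(-2*l^2 - 2*l) + 36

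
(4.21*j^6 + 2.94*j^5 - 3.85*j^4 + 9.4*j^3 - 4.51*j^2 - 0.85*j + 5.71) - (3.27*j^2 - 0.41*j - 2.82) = 4.21*j^6 + 2.94*j^5 - 3.85*j^4 + 9.4*j^3 - 7.78*j^2 - 0.44*j + 8.53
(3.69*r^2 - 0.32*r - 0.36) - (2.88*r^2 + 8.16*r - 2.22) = 0.81*r^2 - 8.48*r + 1.86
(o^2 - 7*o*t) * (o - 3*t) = o^3 - 10*o^2*t + 21*o*t^2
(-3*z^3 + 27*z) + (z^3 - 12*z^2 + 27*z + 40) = -2*z^3 - 12*z^2 + 54*z + 40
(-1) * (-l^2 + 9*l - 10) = l^2 - 9*l + 10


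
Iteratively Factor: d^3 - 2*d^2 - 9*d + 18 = (d - 3)*(d^2 + d - 6) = (d - 3)*(d - 2)*(d + 3)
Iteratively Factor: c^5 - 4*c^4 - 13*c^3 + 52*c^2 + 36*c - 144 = (c + 3)*(c^4 - 7*c^3 + 8*c^2 + 28*c - 48) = (c - 3)*(c + 3)*(c^3 - 4*c^2 - 4*c + 16) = (c - 3)*(c - 2)*(c + 3)*(c^2 - 2*c - 8) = (c - 3)*(c - 2)*(c + 2)*(c + 3)*(c - 4)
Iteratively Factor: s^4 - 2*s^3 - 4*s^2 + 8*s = (s)*(s^3 - 2*s^2 - 4*s + 8) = s*(s - 2)*(s^2 - 4) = s*(s - 2)*(s + 2)*(s - 2)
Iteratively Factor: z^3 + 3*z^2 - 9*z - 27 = (z + 3)*(z^2 - 9) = (z - 3)*(z + 3)*(z + 3)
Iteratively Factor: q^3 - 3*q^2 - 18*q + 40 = (q - 5)*(q^2 + 2*q - 8) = (q - 5)*(q + 4)*(q - 2)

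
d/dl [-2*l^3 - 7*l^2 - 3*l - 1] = -6*l^2 - 14*l - 3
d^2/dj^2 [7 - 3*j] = 0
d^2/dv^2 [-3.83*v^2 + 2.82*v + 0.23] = -7.66000000000000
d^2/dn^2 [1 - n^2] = -2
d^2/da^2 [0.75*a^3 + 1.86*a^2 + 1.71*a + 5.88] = 4.5*a + 3.72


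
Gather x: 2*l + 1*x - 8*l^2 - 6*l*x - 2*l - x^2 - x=-8*l^2 - 6*l*x - x^2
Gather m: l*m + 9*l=l*m + 9*l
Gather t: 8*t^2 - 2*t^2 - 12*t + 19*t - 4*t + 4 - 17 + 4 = 6*t^2 + 3*t - 9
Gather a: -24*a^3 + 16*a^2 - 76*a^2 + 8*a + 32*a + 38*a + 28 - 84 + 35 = -24*a^3 - 60*a^2 + 78*a - 21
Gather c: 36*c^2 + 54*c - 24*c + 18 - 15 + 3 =36*c^2 + 30*c + 6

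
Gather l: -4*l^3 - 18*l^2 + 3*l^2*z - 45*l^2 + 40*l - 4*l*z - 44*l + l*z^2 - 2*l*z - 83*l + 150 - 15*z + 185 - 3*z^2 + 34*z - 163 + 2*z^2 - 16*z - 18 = -4*l^3 + l^2*(3*z - 63) + l*(z^2 - 6*z - 87) - z^2 + 3*z + 154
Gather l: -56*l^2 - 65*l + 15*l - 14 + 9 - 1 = -56*l^2 - 50*l - 6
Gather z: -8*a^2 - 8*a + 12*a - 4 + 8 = -8*a^2 + 4*a + 4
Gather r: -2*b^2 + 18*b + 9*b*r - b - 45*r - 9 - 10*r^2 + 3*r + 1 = -2*b^2 + 17*b - 10*r^2 + r*(9*b - 42) - 8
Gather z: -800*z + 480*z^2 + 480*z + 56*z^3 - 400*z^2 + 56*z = 56*z^3 + 80*z^2 - 264*z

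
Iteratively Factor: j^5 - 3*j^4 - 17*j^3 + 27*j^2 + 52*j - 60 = (j - 5)*(j^4 + 2*j^3 - 7*j^2 - 8*j + 12) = (j - 5)*(j + 3)*(j^3 - j^2 - 4*j + 4) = (j - 5)*(j - 2)*(j + 3)*(j^2 + j - 2) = (j - 5)*(j - 2)*(j + 2)*(j + 3)*(j - 1)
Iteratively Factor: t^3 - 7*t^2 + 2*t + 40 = (t - 4)*(t^2 - 3*t - 10) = (t - 5)*(t - 4)*(t + 2)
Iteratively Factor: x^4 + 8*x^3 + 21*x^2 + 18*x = (x + 3)*(x^3 + 5*x^2 + 6*x) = (x + 3)^2*(x^2 + 2*x) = x*(x + 3)^2*(x + 2)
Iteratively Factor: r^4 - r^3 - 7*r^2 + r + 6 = (r - 1)*(r^3 - 7*r - 6) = (r - 1)*(r + 1)*(r^2 - r - 6) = (r - 3)*(r - 1)*(r + 1)*(r + 2)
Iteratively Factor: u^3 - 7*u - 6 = (u + 1)*(u^2 - u - 6) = (u + 1)*(u + 2)*(u - 3)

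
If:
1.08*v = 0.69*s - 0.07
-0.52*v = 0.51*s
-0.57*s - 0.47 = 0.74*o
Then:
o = -0.67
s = 0.04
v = -0.04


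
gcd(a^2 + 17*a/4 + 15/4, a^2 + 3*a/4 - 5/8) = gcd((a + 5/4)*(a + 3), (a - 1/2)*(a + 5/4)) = a + 5/4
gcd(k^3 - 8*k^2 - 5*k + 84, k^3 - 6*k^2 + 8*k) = k - 4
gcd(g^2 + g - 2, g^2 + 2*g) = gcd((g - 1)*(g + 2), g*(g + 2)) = g + 2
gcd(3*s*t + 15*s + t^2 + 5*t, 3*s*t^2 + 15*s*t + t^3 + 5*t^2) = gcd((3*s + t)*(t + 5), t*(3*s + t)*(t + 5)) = 3*s*t + 15*s + t^2 + 5*t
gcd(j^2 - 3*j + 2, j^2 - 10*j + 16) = j - 2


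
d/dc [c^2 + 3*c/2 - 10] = 2*c + 3/2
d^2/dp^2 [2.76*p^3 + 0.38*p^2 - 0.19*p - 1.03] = 16.56*p + 0.76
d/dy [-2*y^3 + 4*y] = 4 - 6*y^2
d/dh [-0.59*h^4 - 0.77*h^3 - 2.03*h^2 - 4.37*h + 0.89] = -2.36*h^3 - 2.31*h^2 - 4.06*h - 4.37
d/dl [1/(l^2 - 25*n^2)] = -2*l/(l^2 - 25*n^2)^2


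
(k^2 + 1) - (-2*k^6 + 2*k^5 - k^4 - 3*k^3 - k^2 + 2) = 2*k^6 - 2*k^5 + k^4 + 3*k^3 + 2*k^2 - 1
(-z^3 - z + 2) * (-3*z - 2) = 3*z^4 + 2*z^3 + 3*z^2 - 4*z - 4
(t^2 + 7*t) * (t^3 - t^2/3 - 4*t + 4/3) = t^5 + 20*t^4/3 - 19*t^3/3 - 80*t^2/3 + 28*t/3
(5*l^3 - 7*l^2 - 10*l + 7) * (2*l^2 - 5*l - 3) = 10*l^5 - 39*l^4 + 85*l^2 - 5*l - 21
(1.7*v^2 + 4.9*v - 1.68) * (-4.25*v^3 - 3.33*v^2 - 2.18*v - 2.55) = -7.225*v^5 - 26.486*v^4 - 12.883*v^3 - 9.4226*v^2 - 8.8326*v + 4.284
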